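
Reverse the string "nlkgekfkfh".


Input: nlkgekfkfh
Reading characters right to left:
  Position 9: 'h'
  Position 8: 'f'
  Position 7: 'k'
  Position 6: 'f'
  Position 5: 'k'
  Position 4: 'e'
  Position 3: 'g'
  Position 2: 'k'
  Position 1: 'l'
  Position 0: 'n'
Reversed: hfkfkegkln

hfkfkegkln


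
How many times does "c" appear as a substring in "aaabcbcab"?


Searching for "c" in "aaabcbcab"
Scanning each position:
  Position 0: "a" => no
  Position 1: "a" => no
  Position 2: "a" => no
  Position 3: "b" => no
  Position 4: "c" => MATCH
  Position 5: "b" => no
  Position 6: "c" => MATCH
  Position 7: "a" => no
  Position 8: "b" => no
Total occurrences: 2

2


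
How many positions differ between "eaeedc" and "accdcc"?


Comparing "eaeedc" and "accdcc" position by position:
  Position 0: 'e' vs 'a' => DIFFER
  Position 1: 'a' vs 'c' => DIFFER
  Position 2: 'e' vs 'c' => DIFFER
  Position 3: 'e' vs 'd' => DIFFER
  Position 4: 'd' vs 'c' => DIFFER
  Position 5: 'c' vs 'c' => same
Positions that differ: 5

5


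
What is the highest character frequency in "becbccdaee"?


Input: becbccdaee
Character counts:
  'a': 1
  'b': 2
  'c': 3
  'd': 1
  'e': 3
Maximum frequency: 3

3


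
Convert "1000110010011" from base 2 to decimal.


Input: "1000110010011" in base 2
Positional expansion:
  Digit '1' (value 1) x 2^12 = 4096
  Digit '0' (value 0) x 2^11 = 0
  Digit '0' (value 0) x 2^10 = 0
  Digit '0' (value 0) x 2^9 = 0
  Digit '1' (value 1) x 2^8 = 256
  Digit '1' (value 1) x 2^7 = 128
  Digit '0' (value 0) x 2^6 = 0
  Digit '0' (value 0) x 2^5 = 0
  Digit '1' (value 1) x 2^4 = 16
  Digit '0' (value 0) x 2^3 = 0
  Digit '0' (value 0) x 2^2 = 0
  Digit '1' (value 1) x 2^1 = 2
  Digit '1' (value 1) x 2^0 = 1
Sum = 4499

4499


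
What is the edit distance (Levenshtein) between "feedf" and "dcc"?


Computing edit distance: "feedf" -> "dcc"
DP table:
           d    c    c
      0    1    2    3
  f   1    1    2    3
  e   2    2    2    3
  e   3    3    3    3
  d   4    3    4    4
  f   5    4    4    5
Edit distance = dp[5][3] = 5

5


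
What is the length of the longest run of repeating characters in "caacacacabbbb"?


Input: "caacacacabbbb"
Scanning for longest run:
  Position 1 ('a'): new char, reset run to 1
  Position 2 ('a'): continues run of 'a', length=2
  Position 3 ('c'): new char, reset run to 1
  Position 4 ('a'): new char, reset run to 1
  Position 5 ('c'): new char, reset run to 1
  Position 6 ('a'): new char, reset run to 1
  Position 7 ('c'): new char, reset run to 1
  Position 8 ('a'): new char, reset run to 1
  Position 9 ('b'): new char, reset run to 1
  Position 10 ('b'): continues run of 'b', length=2
  Position 11 ('b'): continues run of 'b', length=3
  Position 12 ('b'): continues run of 'b', length=4
Longest run: 'b' with length 4

4


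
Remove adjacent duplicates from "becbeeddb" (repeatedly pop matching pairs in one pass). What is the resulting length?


Input: becbeeddb
Stack-based adjacent duplicate removal:
  Read 'b': push. Stack: b
  Read 'e': push. Stack: be
  Read 'c': push. Stack: bec
  Read 'b': push. Stack: becb
  Read 'e': push. Stack: becbe
  Read 'e': matches stack top 'e' => pop. Stack: becb
  Read 'd': push. Stack: becbd
  Read 'd': matches stack top 'd' => pop. Stack: becb
  Read 'b': matches stack top 'b' => pop. Stack: bec
Final stack: "bec" (length 3)

3


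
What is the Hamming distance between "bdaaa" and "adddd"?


Comparing "bdaaa" and "adddd" position by position:
  Position 0: 'b' vs 'a' => differ
  Position 1: 'd' vs 'd' => same
  Position 2: 'a' vs 'd' => differ
  Position 3: 'a' vs 'd' => differ
  Position 4: 'a' vs 'd' => differ
Total differences (Hamming distance): 4

4


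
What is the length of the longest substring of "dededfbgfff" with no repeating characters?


Input: "dededfbgfff"
Sliding window (track last position of each char):
  Position 0 ('d'): window [0,0] length 1 -- new best
  Position 1 ('e'): window [0,1] length 2 -- new best
  Position 2 ('d'): repeat (last at 0), move window start to 1
  Position 2 ('d'): window [1,2] length 2
  Position 3 ('e'): repeat (last at 1), move window start to 2
  Position 3 ('e'): window [2,3] length 2
  Position 4 ('d'): repeat (last at 2), move window start to 3
  Position 4 ('d'): window [3,4] length 2
  Position 5 ('f'): window [3,5] length 3 -- new best
  Position 6 ('b'): window [3,6] length 4 -- new best
  Position 7 ('g'): window [3,7] length 5 -- new best
  Position 8 ('f'): repeat (last at 5), move window start to 6
  Position 8 ('f'): window [6,8] length 3
  Position 9 ('f'): repeat (last at 8), move window start to 9
  Position 9 ('f'): window [9,9] length 1
  Position 10 ('f'): repeat (last at 9), move window start to 10
  Position 10 ('f'): window [10,10] length 1
Longest substring with no repeats: "edfbg" with length 5

5


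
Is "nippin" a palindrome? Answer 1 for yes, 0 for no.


Input: nippin
Reversed: nippin
  Compare pos 0 ('n') with pos 5 ('n'): match
  Compare pos 1 ('i') with pos 4 ('i'): match
  Compare pos 2 ('p') with pos 3 ('p'): match
Result: palindrome

1


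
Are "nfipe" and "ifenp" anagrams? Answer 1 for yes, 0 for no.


Strings: "nfipe", "ifenp"
Sorted first:  efinp
Sorted second: efinp
Sorted forms match => anagrams

1


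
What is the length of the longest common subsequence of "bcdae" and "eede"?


LCS of "bcdae" and "eede"
DP table:
           e    e    d    e
      0    0    0    0    0
  b   0    0    0    0    0
  c   0    0    0    0    0
  d   0    0    0    1    1
  a   0    0    0    1    1
  e   0    1    1    1    2
LCS length = dp[5][4] = 2

2


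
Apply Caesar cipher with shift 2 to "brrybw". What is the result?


Caesar cipher: shift "brrybw" by 2
  'b' (pos 1) + 2 = pos 3 = 'd'
  'r' (pos 17) + 2 = pos 19 = 't'
  'r' (pos 17) + 2 = pos 19 = 't'
  'y' (pos 24) + 2 = pos 0 = 'a'
  'b' (pos 1) + 2 = pos 3 = 'd'
  'w' (pos 22) + 2 = pos 24 = 'y'
Result: dttady

dttady


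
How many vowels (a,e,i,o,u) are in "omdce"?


Input: omdce
Checking each character:
  'o' at position 0: vowel (running total: 1)
  'm' at position 1: consonant
  'd' at position 2: consonant
  'c' at position 3: consonant
  'e' at position 4: vowel (running total: 2)
Total vowels: 2

2


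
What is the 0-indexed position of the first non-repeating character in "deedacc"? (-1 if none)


Input: deedacc
Character frequencies:
  'a': 1
  'c': 2
  'd': 2
  'e': 2
Scanning left to right for freq == 1:
  Position 0 ('d'): freq=2, skip
  Position 1 ('e'): freq=2, skip
  Position 2 ('e'): freq=2, skip
  Position 3 ('d'): freq=2, skip
  Position 4 ('a'): unique! => answer = 4

4


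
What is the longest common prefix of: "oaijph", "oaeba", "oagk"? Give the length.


Words: oaijph, oaeba, oagk
  Position 0: all 'o' => match
  Position 1: all 'a' => match
  Position 2: ('i', 'e', 'g') => mismatch, stop
LCP = "oa" (length 2)

2


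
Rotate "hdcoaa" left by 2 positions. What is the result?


Input: "hdcoaa", rotate left by 2
First 2 characters: "hd"
Remaining characters: "coaa"
Concatenate remaining + first: "coaa" + "hd" = "coaahd"

coaahd


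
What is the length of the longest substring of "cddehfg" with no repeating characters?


Input: "cddehfg"
Sliding window (track last position of each char):
  Position 0 ('c'): window [0,0] length 1 -- new best
  Position 1 ('d'): window [0,1] length 2 -- new best
  Position 2 ('d'): repeat (last at 1), move window start to 2
  Position 2 ('d'): window [2,2] length 1
  Position 3 ('e'): window [2,3] length 2
  Position 4 ('h'): window [2,4] length 3 -- new best
  Position 5 ('f'): window [2,5] length 4 -- new best
  Position 6 ('g'): window [2,6] length 5 -- new best
Longest substring with no repeats: "dehfg" with length 5

5


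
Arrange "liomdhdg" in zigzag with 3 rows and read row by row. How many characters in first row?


Zigzag "liomdhdg" into 3 rows:
Placing characters:
  'l' => row 0
  'i' => row 1
  'o' => row 2
  'm' => row 1
  'd' => row 0
  'h' => row 1
  'd' => row 2
  'g' => row 1
Rows:
  Row 0: "ld"
  Row 1: "imhg"
  Row 2: "od"
First row length: 2

2


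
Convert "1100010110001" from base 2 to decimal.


Input: "1100010110001" in base 2
Positional expansion:
  Digit '1' (value 1) x 2^12 = 4096
  Digit '1' (value 1) x 2^11 = 2048
  Digit '0' (value 0) x 2^10 = 0
  Digit '0' (value 0) x 2^9 = 0
  Digit '0' (value 0) x 2^8 = 0
  Digit '1' (value 1) x 2^7 = 128
  Digit '0' (value 0) x 2^6 = 0
  Digit '1' (value 1) x 2^5 = 32
  Digit '1' (value 1) x 2^4 = 16
  Digit '0' (value 0) x 2^3 = 0
  Digit '0' (value 0) x 2^2 = 0
  Digit '0' (value 0) x 2^1 = 0
  Digit '1' (value 1) x 2^0 = 1
Sum = 6321

6321


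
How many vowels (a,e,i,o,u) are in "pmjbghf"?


Input: pmjbghf
Checking each character:
  'p' at position 0: consonant
  'm' at position 1: consonant
  'j' at position 2: consonant
  'b' at position 3: consonant
  'g' at position 4: consonant
  'h' at position 5: consonant
  'f' at position 6: consonant
Total vowels: 0

0


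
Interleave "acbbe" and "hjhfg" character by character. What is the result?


Interleaving "acbbe" and "hjhfg":
  Position 0: 'a' from first, 'h' from second => "ah"
  Position 1: 'c' from first, 'j' from second => "cj"
  Position 2: 'b' from first, 'h' from second => "bh"
  Position 3: 'b' from first, 'f' from second => "bf"
  Position 4: 'e' from first, 'g' from second => "eg"
Result: ahcjbhbfeg

ahcjbhbfeg


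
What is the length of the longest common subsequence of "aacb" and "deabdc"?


LCS of "aacb" and "deabdc"
DP table:
           d    e    a    b    d    c
      0    0    0    0    0    0    0
  a   0    0    0    1    1    1    1
  a   0    0    0    1    1    1    1
  c   0    0    0    1    1    1    2
  b   0    0    0    1    2    2    2
LCS length = dp[4][6] = 2

2


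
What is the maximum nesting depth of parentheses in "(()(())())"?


Input: "(()(())())"
Tracking depth:
  Position 0 '(': depth becomes 1
  Position 1 '(': depth becomes 2
  Position 2 ')': depth becomes 1
  Position 3 '(': depth becomes 2
  Position 4 '(': depth becomes 3
  Position 5 ')': depth becomes 2
  Position 6 ')': depth becomes 1
  Position 7 '(': depth becomes 2
  Position 8 ')': depth becomes 1
  Position 9 ')': depth becomes 0
Maximum depth reached: 3

3


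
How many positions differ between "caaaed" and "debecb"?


Comparing "caaaed" and "debecb" position by position:
  Position 0: 'c' vs 'd' => DIFFER
  Position 1: 'a' vs 'e' => DIFFER
  Position 2: 'a' vs 'b' => DIFFER
  Position 3: 'a' vs 'e' => DIFFER
  Position 4: 'e' vs 'c' => DIFFER
  Position 5: 'd' vs 'b' => DIFFER
Positions that differ: 6

6


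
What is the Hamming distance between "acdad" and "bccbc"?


Comparing "acdad" and "bccbc" position by position:
  Position 0: 'a' vs 'b' => differ
  Position 1: 'c' vs 'c' => same
  Position 2: 'd' vs 'c' => differ
  Position 3: 'a' vs 'b' => differ
  Position 4: 'd' vs 'c' => differ
Total differences (Hamming distance): 4

4


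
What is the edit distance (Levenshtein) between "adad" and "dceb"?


Computing edit distance: "adad" -> "dceb"
DP table:
           d    c    e    b
      0    1    2    3    4
  a   1    1    2    3    4
  d   2    1    2    3    4
  a   3    2    2    3    4
  d   4    3    3    3    4
Edit distance = dp[4][4] = 4

4


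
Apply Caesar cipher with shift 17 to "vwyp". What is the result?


Caesar cipher: shift "vwyp" by 17
  'v' (pos 21) + 17 = pos 12 = 'm'
  'w' (pos 22) + 17 = pos 13 = 'n'
  'y' (pos 24) + 17 = pos 15 = 'p'
  'p' (pos 15) + 17 = pos 6 = 'g'
Result: mnpg

mnpg


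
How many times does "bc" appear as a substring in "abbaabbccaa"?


Searching for "bc" in "abbaabbccaa"
Scanning each position:
  Position 0: "ab" => no
  Position 1: "bb" => no
  Position 2: "ba" => no
  Position 3: "aa" => no
  Position 4: "ab" => no
  Position 5: "bb" => no
  Position 6: "bc" => MATCH
  Position 7: "cc" => no
  Position 8: "ca" => no
  Position 9: "aa" => no
Total occurrences: 1

1


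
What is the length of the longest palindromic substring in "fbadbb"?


Input: "fbadbb"
Checking substrings for palindromes:
  [4:6] "bb" (len 2) => palindrome
Longest palindromic substring: "bb" with length 2

2


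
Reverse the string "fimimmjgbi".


Input: fimimmjgbi
Reading characters right to left:
  Position 9: 'i'
  Position 8: 'b'
  Position 7: 'g'
  Position 6: 'j'
  Position 5: 'm'
  Position 4: 'm'
  Position 3: 'i'
  Position 2: 'm'
  Position 1: 'i'
  Position 0: 'f'
Reversed: ibgjmmimif

ibgjmmimif


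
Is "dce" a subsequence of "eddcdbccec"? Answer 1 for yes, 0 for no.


Check if "dce" is a subsequence of "eddcdbccec"
Greedy scan:
  Position 0 ('e'): no match needed
  Position 1 ('d'): matches sub[0] = 'd'
  Position 2 ('d'): no match needed
  Position 3 ('c'): matches sub[1] = 'c'
  Position 4 ('d'): no match needed
  Position 5 ('b'): no match needed
  Position 6 ('c'): no match needed
  Position 7 ('c'): no match needed
  Position 8 ('e'): matches sub[2] = 'e'
  Position 9 ('c'): no match needed
All 3 characters matched => is a subsequence

1


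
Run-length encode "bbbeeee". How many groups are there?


Input: bbbeeee
Scanning for consecutive runs:
  Group 1: 'b' x 3 (positions 0-2)
  Group 2: 'e' x 4 (positions 3-6)
Total groups: 2

2


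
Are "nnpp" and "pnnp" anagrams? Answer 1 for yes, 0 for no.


Strings: "nnpp", "pnnp"
Sorted first:  nnpp
Sorted second: nnpp
Sorted forms match => anagrams

1


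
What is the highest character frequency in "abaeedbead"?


Input: abaeedbead
Character counts:
  'a': 3
  'b': 2
  'd': 2
  'e': 3
Maximum frequency: 3

3


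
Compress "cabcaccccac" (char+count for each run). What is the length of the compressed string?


Input: cabcaccccac
Runs:
  'c' x 1 => "c1"
  'a' x 1 => "a1"
  'b' x 1 => "b1"
  'c' x 1 => "c1"
  'a' x 1 => "a1"
  'c' x 4 => "c4"
  'a' x 1 => "a1"
  'c' x 1 => "c1"
Compressed: "c1a1b1c1a1c4a1c1"
Compressed length: 16

16


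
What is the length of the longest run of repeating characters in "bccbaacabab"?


Input: "bccbaacabab"
Scanning for longest run:
  Position 1 ('c'): new char, reset run to 1
  Position 2 ('c'): continues run of 'c', length=2
  Position 3 ('b'): new char, reset run to 1
  Position 4 ('a'): new char, reset run to 1
  Position 5 ('a'): continues run of 'a', length=2
  Position 6 ('c'): new char, reset run to 1
  Position 7 ('a'): new char, reset run to 1
  Position 8 ('b'): new char, reset run to 1
  Position 9 ('a'): new char, reset run to 1
  Position 10 ('b'): new char, reset run to 1
Longest run: 'c' with length 2

2


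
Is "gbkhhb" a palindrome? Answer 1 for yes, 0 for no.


Input: gbkhhb
Reversed: bhhkbg
  Compare pos 0 ('g') with pos 5 ('b'): MISMATCH
  Compare pos 1 ('b') with pos 4 ('h'): MISMATCH
  Compare pos 2 ('k') with pos 3 ('h'): MISMATCH
Result: not a palindrome

0


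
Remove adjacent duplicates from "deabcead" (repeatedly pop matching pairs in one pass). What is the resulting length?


Input: deabcead
Stack-based adjacent duplicate removal:
  Read 'd': push. Stack: d
  Read 'e': push. Stack: de
  Read 'a': push. Stack: dea
  Read 'b': push. Stack: deab
  Read 'c': push. Stack: deabc
  Read 'e': push. Stack: deabce
  Read 'a': push. Stack: deabcea
  Read 'd': push. Stack: deabcead
Final stack: "deabcead" (length 8)

8


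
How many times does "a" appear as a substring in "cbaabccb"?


Searching for "a" in "cbaabccb"
Scanning each position:
  Position 0: "c" => no
  Position 1: "b" => no
  Position 2: "a" => MATCH
  Position 3: "a" => MATCH
  Position 4: "b" => no
  Position 5: "c" => no
  Position 6: "c" => no
  Position 7: "b" => no
Total occurrences: 2

2


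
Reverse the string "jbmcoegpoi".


Input: jbmcoegpoi
Reading characters right to left:
  Position 9: 'i'
  Position 8: 'o'
  Position 7: 'p'
  Position 6: 'g'
  Position 5: 'e'
  Position 4: 'o'
  Position 3: 'c'
  Position 2: 'm'
  Position 1: 'b'
  Position 0: 'j'
Reversed: iopgeocmbj

iopgeocmbj


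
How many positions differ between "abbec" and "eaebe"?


Comparing "abbec" and "eaebe" position by position:
  Position 0: 'a' vs 'e' => DIFFER
  Position 1: 'b' vs 'a' => DIFFER
  Position 2: 'b' vs 'e' => DIFFER
  Position 3: 'e' vs 'b' => DIFFER
  Position 4: 'c' vs 'e' => DIFFER
Positions that differ: 5

5


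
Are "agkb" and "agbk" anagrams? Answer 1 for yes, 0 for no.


Strings: "agkb", "agbk"
Sorted first:  abgk
Sorted second: abgk
Sorted forms match => anagrams

1


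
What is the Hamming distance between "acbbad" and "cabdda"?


Comparing "acbbad" and "cabdda" position by position:
  Position 0: 'a' vs 'c' => differ
  Position 1: 'c' vs 'a' => differ
  Position 2: 'b' vs 'b' => same
  Position 3: 'b' vs 'd' => differ
  Position 4: 'a' vs 'd' => differ
  Position 5: 'd' vs 'a' => differ
Total differences (Hamming distance): 5

5


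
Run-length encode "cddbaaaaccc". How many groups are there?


Input: cddbaaaaccc
Scanning for consecutive runs:
  Group 1: 'c' x 1 (positions 0-0)
  Group 2: 'd' x 2 (positions 1-2)
  Group 3: 'b' x 1 (positions 3-3)
  Group 4: 'a' x 4 (positions 4-7)
  Group 5: 'c' x 3 (positions 8-10)
Total groups: 5

5


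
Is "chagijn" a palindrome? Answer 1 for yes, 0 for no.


Input: chagijn
Reversed: njigahc
  Compare pos 0 ('c') with pos 6 ('n'): MISMATCH
  Compare pos 1 ('h') with pos 5 ('j'): MISMATCH
  Compare pos 2 ('a') with pos 4 ('i'): MISMATCH
Result: not a palindrome

0


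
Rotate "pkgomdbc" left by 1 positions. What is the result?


Input: "pkgomdbc", rotate left by 1
First 1 characters: "p"
Remaining characters: "kgomdbc"
Concatenate remaining + first: "kgomdbc" + "p" = "kgomdbcp"

kgomdbcp


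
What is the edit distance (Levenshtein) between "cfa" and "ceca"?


Computing edit distance: "cfa" -> "ceca"
DP table:
           c    e    c    a
      0    1    2    3    4
  c   1    0    1    2    3
  f   2    1    1    2    3
  a   3    2    2    2    2
Edit distance = dp[3][4] = 2

2


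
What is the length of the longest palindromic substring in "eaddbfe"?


Input: "eaddbfe"
Checking substrings for palindromes:
  [2:4] "dd" (len 2) => palindrome
Longest palindromic substring: "dd" with length 2

2


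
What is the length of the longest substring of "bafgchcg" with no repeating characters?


Input: "bafgchcg"
Sliding window (track last position of each char):
  Position 0 ('b'): window [0,0] length 1 -- new best
  Position 1 ('a'): window [0,1] length 2 -- new best
  Position 2 ('f'): window [0,2] length 3 -- new best
  Position 3 ('g'): window [0,3] length 4 -- new best
  Position 4 ('c'): window [0,4] length 5 -- new best
  Position 5 ('h'): window [0,5] length 6 -- new best
  Position 6 ('c'): repeat (last at 4), move window start to 5
  Position 6 ('c'): window [5,6] length 2
  Position 7 ('g'): window [5,7] length 3
Longest substring with no repeats: "bafgch" with length 6

6


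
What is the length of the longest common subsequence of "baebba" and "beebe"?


LCS of "baebba" and "beebe"
DP table:
           b    e    e    b    e
      0    0    0    0    0    0
  b   0    1    1    1    1    1
  a   0    1    1    1    1    1
  e   0    1    2    2    2    2
  b   0    1    2    2    3    3
  b   0    1    2    2    3    3
  a   0    1    2    2    3    3
LCS length = dp[6][5] = 3

3


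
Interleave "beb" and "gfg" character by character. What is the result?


Interleaving "beb" and "gfg":
  Position 0: 'b' from first, 'g' from second => "bg"
  Position 1: 'e' from first, 'f' from second => "ef"
  Position 2: 'b' from first, 'g' from second => "bg"
Result: bgefbg

bgefbg


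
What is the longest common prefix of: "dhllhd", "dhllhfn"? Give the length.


Words: dhllhd, dhllhfn
  Position 0: all 'd' => match
  Position 1: all 'h' => match
  Position 2: all 'l' => match
  Position 3: all 'l' => match
  Position 4: all 'h' => match
  Position 5: ('d', 'f') => mismatch, stop
LCP = "dhllh" (length 5)

5


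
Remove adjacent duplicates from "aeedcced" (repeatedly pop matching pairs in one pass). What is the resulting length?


Input: aeedcced
Stack-based adjacent duplicate removal:
  Read 'a': push. Stack: a
  Read 'e': push. Stack: ae
  Read 'e': matches stack top 'e' => pop. Stack: a
  Read 'd': push. Stack: ad
  Read 'c': push. Stack: adc
  Read 'c': matches stack top 'c' => pop. Stack: ad
  Read 'e': push. Stack: ade
  Read 'd': push. Stack: aded
Final stack: "aded" (length 4)

4


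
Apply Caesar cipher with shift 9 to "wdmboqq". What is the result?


Caesar cipher: shift "wdmboqq" by 9
  'w' (pos 22) + 9 = pos 5 = 'f'
  'd' (pos 3) + 9 = pos 12 = 'm'
  'm' (pos 12) + 9 = pos 21 = 'v'
  'b' (pos 1) + 9 = pos 10 = 'k'
  'o' (pos 14) + 9 = pos 23 = 'x'
  'q' (pos 16) + 9 = pos 25 = 'z'
  'q' (pos 16) + 9 = pos 25 = 'z'
Result: fmvkxzz

fmvkxzz


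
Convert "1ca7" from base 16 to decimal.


Input: "1ca7" in base 16
Positional expansion:
  Digit '1' (value 1) x 16^3 = 4096
  Digit 'c' (value 12) x 16^2 = 3072
  Digit 'a' (value 10) x 16^1 = 160
  Digit '7' (value 7) x 16^0 = 7
Sum = 7335

7335


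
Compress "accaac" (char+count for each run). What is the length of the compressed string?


Input: accaac
Runs:
  'a' x 1 => "a1"
  'c' x 2 => "c2"
  'a' x 2 => "a2"
  'c' x 1 => "c1"
Compressed: "a1c2a2c1"
Compressed length: 8

8


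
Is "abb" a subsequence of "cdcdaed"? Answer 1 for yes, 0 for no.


Check if "abb" is a subsequence of "cdcdaed"
Greedy scan:
  Position 0 ('c'): no match needed
  Position 1 ('d'): no match needed
  Position 2 ('c'): no match needed
  Position 3 ('d'): no match needed
  Position 4 ('a'): matches sub[0] = 'a'
  Position 5 ('e'): no match needed
  Position 6 ('d'): no match needed
Only matched 1/3 characters => not a subsequence

0


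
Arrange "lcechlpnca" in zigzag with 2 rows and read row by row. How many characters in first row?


Zigzag "lcechlpnca" into 2 rows:
Placing characters:
  'l' => row 0
  'c' => row 1
  'e' => row 0
  'c' => row 1
  'h' => row 0
  'l' => row 1
  'p' => row 0
  'n' => row 1
  'c' => row 0
  'a' => row 1
Rows:
  Row 0: "lehpc"
  Row 1: "cclna"
First row length: 5

5


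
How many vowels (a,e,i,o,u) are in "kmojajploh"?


Input: kmojajploh
Checking each character:
  'k' at position 0: consonant
  'm' at position 1: consonant
  'o' at position 2: vowel (running total: 1)
  'j' at position 3: consonant
  'a' at position 4: vowel (running total: 2)
  'j' at position 5: consonant
  'p' at position 6: consonant
  'l' at position 7: consonant
  'o' at position 8: vowel (running total: 3)
  'h' at position 9: consonant
Total vowels: 3

3


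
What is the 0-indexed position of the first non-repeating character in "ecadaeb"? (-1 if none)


Input: ecadaeb
Character frequencies:
  'a': 2
  'b': 1
  'c': 1
  'd': 1
  'e': 2
Scanning left to right for freq == 1:
  Position 0 ('e'): freq=2, skip
  Position 1 ('c'): unique! => answer = 1

1


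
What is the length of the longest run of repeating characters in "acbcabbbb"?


Input: "acbcabbbb"
Scanning for longest run:
  Position 1 ('c'): new char, reset run to 1
  Position 2 ('b'): new char, reset run to 1
  Position 3 ('c'): new char, reset run to 1
  Position 4 ('a'): new char, reset run to 1
  Position 5 ('b'): new char, reset run to 1
  Position 6 ('b'): continues run of 'b', length=2
  Position 7 ('b'): continues run of 'b', length=3
  Position 8 ('b'): continues run of 'b', length=4
Longest run: 'b' with length 4

4


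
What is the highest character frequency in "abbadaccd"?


Input: abbadaccd
Character counts:
  'a': 3
  'b': 2
  'c': 2
  'd': 2
Maximum frequency: 3

3


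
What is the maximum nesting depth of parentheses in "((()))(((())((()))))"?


Input: "((()))(((())((()))))"
Tracking depth:
  Position 0 '(': depth becomes 1
  Position 1 '(': depth becomes 2
  Position 2 '(': depth becomes 3
  Position 3 ')': depth becomes 2
  Position 4 ')': depth becomes 1
  Position 5 ')': depth becomes 0
  Position 6 '(': depth becomes 1
  Position 7 '(': depth becomes 2
  Position 8 '(': depth becomes 3
  Position 9 '(': depth becomes 4
  Position 10 ')': depth becomes 3
  Position 11 ')': depth becomes 2
  Position 12 '(': depth becomes 3
  Position 13 '(': depth becomes 4
  Position 14 '(': depth becomes 5
  Position 15 ')': depth becomes 4
  Position 16 ')': depth becomes 3
  Position 17 ')': depth becomes 2
  Position 18 ')': depth becomes 1
  Position 19 ')': depth becomes 0
Maximum depth reached: 5

5


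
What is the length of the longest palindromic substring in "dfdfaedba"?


Input: "dfdfaedba"
Checking substrings for palindromes:
  [0:3] "dfd" (len 3) => palindrome
  [1:4] "fdf" (len 3) => palindrome
Longest palindromic substring: "dfd" with length 3

3


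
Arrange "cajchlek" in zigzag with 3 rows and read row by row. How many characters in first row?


Zigzag "cajchlek" into 3 rows:
Placing characters:
  'c' => row 0
  'a' => row 1
  'j' => row 2
  'c' => row 1
  'h' => row 0
  'l' => row 1
  'e' => row 2
  'k' => row 1
Rows:
  Row 0: "ch"
  Row 1: "aclk"
  Row 2: "je"
First row length: 2

2


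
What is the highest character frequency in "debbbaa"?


Input: debbbaa
Character counts:
  'a': 2
  'b': 3
  'd': 1
  'e': 1
Maximum frequency: 3

3


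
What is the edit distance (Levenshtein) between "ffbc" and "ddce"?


Computing edit distance: "ffbc" -> "ddce"
DP table:
           d    d    c    e
      0    1    2    3    4
  f   1    1    2    3    4
  f   2    2    2    3    4
  b   3    3    3    3    4
  c   4    4    4    3    4
Edit distance = dp[4][4] = 4

4


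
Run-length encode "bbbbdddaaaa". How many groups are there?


Input: bbbbdddaaaa
Scanning for consecutive runs:
  Group 1: 'b' x 4 (positions 0-3)
  Group 2: 'd' x 3 (positions 4-6)
  Group 3: 'a' x 4 (positions 7-10)
Total groups: 3

3


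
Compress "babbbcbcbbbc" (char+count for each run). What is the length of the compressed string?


Input: babbbcbcbbbc
Runs:
  'b' x 1 => "b1"
  'a' x 1 => "a1"
  'b' x 3 => "b3"
  'c' x 1 => "c1"
  'b' x 1 => "b1"
  'c' x 1 => "c1"
  'b' x 3 => "b3"
  'c' x 1 => "c1"
Compressed: "b1a1b3c1b1c1b3c1"
Compressed length: 16

16


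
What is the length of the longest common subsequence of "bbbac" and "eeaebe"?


LCS of "bbbac" and "eeaebe"
DP table:
           e    e    a    e    b    e
      0    0    0    0    0    0    0
  b   0    0    0    0    0    1    1
  b   0    0    0    0    0    1    1
  b   0    0    0    0    0    1    1
  a   0    0    0    1    1    1    1
  c   0    0    0    1    1    1    1
LCS length = dp[5][6] = 1

1


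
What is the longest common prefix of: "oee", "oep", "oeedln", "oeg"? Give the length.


Words: oee, oep, oeedln, oeg
  Position 0: all 'o' => match
  Position 1: all 'e' => match
  Position 2: ('e', 'p', 'e', 'g') => mismatch, stop
LCP = "oe" (length 2)

2


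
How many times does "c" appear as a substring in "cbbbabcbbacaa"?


Searching for "c" in "cbbbabcbbacaa"
Scanning each position:
  Position 0: "c" => MATCH
  Position 1: "b" => no
  Position 2: "b" => no
  Position 3: "b" => no
  Position 4: "a" => no
  Position 5: "b" => no
  Position 6: "c" => MATCH
  Position 7: "b" => no
  Position 8: "b" => no
  Position 9: "a" => no
  Position 10: "c" => MATCH
  Position 11: "a" => no
  Position 12: "a" => no
Total occurrences: 3

3


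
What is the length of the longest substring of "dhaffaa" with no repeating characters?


Input: "dhaffaa"
Sliding window (track last position of each char):
  Position 0 ('d'): window [0,0] length 1 -- new best
  Position 1 ('h'): window [0,1] length 2 -- new best
  Position 2 ('a'): window [0,2] length 3 -- new best
  Position 3 ('f'): window [0,3] length 4 -- new best
  Position 4 ('f'): repeat (last at 3), move window start to 4
  Position 4 ('f'): window [4,4] length 1
  Position 5 ('a'): window [4,5] length 2
  Position 6 ('a'): repeat (last at 5), move window start to 6
  Position 6 ('a'): window [6,6] length 1
Longest substring with no repeats: "dhaf" with length 4

4


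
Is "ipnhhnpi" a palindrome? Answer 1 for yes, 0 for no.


Input: ipnhhnpi
Reversed: ipnhhnpi
  Compare pos 0 ('i') with pos 7 ('i'): match
  Compare pos 1 ('p') with pos 6 ('p'): match
  Compare pos 2 ('n') with pos 5 ('n'): match
  Compare pos 3 ('h') with pos 4 ('h'): match
Result: palindrome

1


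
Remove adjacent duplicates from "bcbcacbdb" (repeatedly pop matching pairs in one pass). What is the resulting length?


Input: bcbcacbdb
Stack-based adjacent duplicate removal:
  Read 'b': push. Stack: b
  Read 'c': push. Stack: bc
  Read 'b': push. Stack: bcb
  Read 'c': push. Stack: bcbc
  Read 'a': push. Stack: bcbca
  Read 'c': push. Stack: bcbcac
  Read 'b': push. Stack: bcbcacb
  Read 'd': push. Stack: bcbcacbd
  Read 'b': push. Stack: bcbcacbdb
Final stack: "bcbcacbdb" (length 9)

9


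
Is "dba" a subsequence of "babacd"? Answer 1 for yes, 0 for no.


Check if "dba" is a subsequence of "babacd"
Greedy scan:
  Position 0 ('b'): no match needed
  Position 1 ('a'): no match needed
  Position 2 ('b'): no match needed
  Position 3 ('a'): no match needed
  Position 4 ('c'): no match needed
  Position 5 ('d'): matches sub[0] = 'd'
Only matched 1/3 characters => not a subsequence

0


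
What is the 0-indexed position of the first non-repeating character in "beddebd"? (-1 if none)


Input: beddebd
Character frequencies:
  'b': 2
  'd': 3
  'e': 2
Scanning left to right for freq == 1:
  Position 0 ('b'): freq=2, skip
  Position 1 ('e'): freq=2, skip
  Position 2 ('d'): freq=3, skip
  Position 3 ('d'): freq=3, skip
  Position 4 ('e'): freq=2, skip
  Position 5 ('b'): freq=2, skip
  Position 6 ('d'): freq=3, skip
  No unique character found => answer = -1

-1


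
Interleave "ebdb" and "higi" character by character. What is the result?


Interleaving "ebdb" and "higi":
  Position 0: 'e' from first, 'h' from second => "eh"
  Position 1: 'b' from first, 'i' from second => "bi"
  Position 2: 'd' from first, 'g' from second => "dg"
  Position 3: 'b' from first, 'i' from second => "bi"
Result: ehbidgbi

ehbidgbi


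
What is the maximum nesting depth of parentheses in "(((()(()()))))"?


Input: "(((()(()()))))"
Tracking depth:
  Position 0 '(': depth becomes 1
  Position 1 '(': depth becomes 2
  Position 2 '(': depth becomes 3
  Position 3 '(': depth becomes 4
  Position 4 ')': depth becomes 3
  Position 5 '(': depth becomes 4
  Position 6 '(': depth becomes 5
  Position 7 ')': depth becomes 4
  Position 8 '(': depth becomes 5
  Position 9 ')': depth becomes 4
  Position 10 ')': depth becomes 3
  Position 11 ')': depth becomes 2
  Position 12 ')': depth becomes 1
  Position 13 ')': depth becomes 0
Maximum depth reached: 5

5


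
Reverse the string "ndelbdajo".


Input: ndelbdajo
Reading characters right to left:
  Position 8: 'o'
  Position 7: 'j'
  Position 6: 'a'
  Position 5: 'd'
  Position 4: 'b'
  Position 3: 'l'
  Position 2: 'e'
  Position 1: 'd'
  Position 0: 'n'
Reversed: ojadbledn

ojadbledn


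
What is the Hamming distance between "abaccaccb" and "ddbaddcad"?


Comparing "abaccaccb" and "ddbaddcad" position by position:
  Position 0: 'a' vs 'd' => differ
  Position 1: 'b' vs 'd' => differ
  Position 2: 'a' vs 'b' => differ
  Position 3: 'c' vs 'a' => differ
  Position 4: 'c' vs 'd' => differ
  Position 5: 'a' vs 'd' => differ
  Position 6: 'c' vs 'c' => same
  Position 7: 'c' vs 'a' => differ
  Position 8: 'b' vs 'd' => differ
Total differences (Hamming distance): 8

8


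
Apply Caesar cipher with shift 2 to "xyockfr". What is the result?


Caesar cipher: shift "xyockfr" by 2
  'x' (pos 23) + 2 = pos 25 = 'z'
  'y' (pos 24) + 2 = pos 0 = 'a'
  'o' (pos 14) + 2 = pos 16 = 'q'
  'c' (pos 2) + 2 = pos 4 = 'e'
  'k' (pos 10) + 2 = pos 12 = 'm'
  'f' (pos 5) + 2 = pos 7 = 'h'
  'r' (pos 17) + 2 = pos 19 = 't'
Result: zaqemht

zaqemht


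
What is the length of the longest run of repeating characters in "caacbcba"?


Input: "caacbcba"
Scanning for longest run:
  Position 1 ('a'): new char, reset run to 1
  Position 2 ('a'): continues run of 'a', length=2
  Position 3 ('c'): new char, reset run to 1
  Position 4 ('b'): new char, reset run to 1
  Position 5 ('c'): new char, reset run to 1
  Position 6 ('b'): new char, reset run to 1
  Position 7 ('a'): new char, reset run to 1
Longest run: 'a' with length 2

2


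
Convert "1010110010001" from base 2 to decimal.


Input: "1010110010001" in base 2
Positional expansion:
  Digit '1' (value 1) x 2^12 = 4096
  Digit '0' (value 0) x 2^11 = 0
  Digit '1' (value 1) x 2^10 = 1024
  Digit '0' (value 0) x 2^9 = 0
  Digit '1' (value 1) x 2^8 = 256
  Digit '1' (value 1) x 2^7 = 128
  Digit '0' (value 0) x 2^6 = 0
  Digit '0' (value 0) x 2^5 = 0
  Digit '1' (value 1) x 2^4 = 16
  Digit '0' (value 0) x 2^3 = 0
  Digit '0' (value 0) x 2^2 = 0
  Digit '0' (value 0) x 2^1 = 0
  Digit '1' (value 1) x 2^0 = 1
Sum = 5521

5521


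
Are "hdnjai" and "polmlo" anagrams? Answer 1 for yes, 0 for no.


Strings: "hdnjai", "polmlo"
Sorted first:  adhijn
Sorted second: llmoop
Differ at position 0: 'a' vs 'l' => not anagrams

0


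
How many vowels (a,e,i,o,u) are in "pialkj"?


Input: pialkj
Checking each character:
  'p' at position 0: consonant
  'i' at position 1: vowel (running total: 1)
  'a' at position 2: vowel (running total: 2)
  'l' at position 3: consonant
  'k' at position 4: consonant
  'j' at position 5: consonant
Total vowels: 2

2


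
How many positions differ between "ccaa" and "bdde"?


Comparing "ccaa" and "bdde" position by position:
  Position 0: 'c' vs 'b' => DIFFER
  Position 1: 'c' vs 'd' => DIFFER
  Position 2: 'a' vs 'd' => DIFFER
  Position 3: 'a' vs 'e' => DIFFER
Positions that differ: 4

4


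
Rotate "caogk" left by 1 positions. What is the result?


Input: "caogk", rotate left by 1
First 1 characters: "c"
Remaining characters: "aogk"
Concatenate remaining + first: "aogk" + "c" = "aogkc"

aogkc


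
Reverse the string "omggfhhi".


Input: omggfhhi
Reading characters right to left:
  Position 7: 'i'
  Position 6: 'h'
  Position 5: 'h'
  Position 4: 'f'
  Position 3: 'g'
  Position 2: 'g'
  Position 1: 'm'
  Position 0: 'o'
Reversed: ihhfggmo

ihhfggmo


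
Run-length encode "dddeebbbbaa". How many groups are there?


Input: dddeebbbbaa
Scanning for consecutive runs:
  Group 1: 'd' x 3 (positions 0-2)
  Group 2: 'e' x 2 (positions 3-4)
  Group 3: 'b' x 4 (positions 5-8)
  Group 4: 'a' x 2 (positions 9-10)
Total groups: 4

4


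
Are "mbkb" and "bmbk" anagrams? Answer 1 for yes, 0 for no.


Strings: "mbkb", "bmbk"
Sorted first:  bbkm
Sorted second: bbkm
Sorted forms match => anagrams

1


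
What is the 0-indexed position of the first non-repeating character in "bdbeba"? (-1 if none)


Input: bdbeba
Character frequencies:
  'a': 1
  'b': 3
  'd': 1
  'e': 1
Scanning left to right for freq == 1:
  Position 0 ('b'): freq=3, skip
  Position 1 ('d'): unique! => answer = 1

1


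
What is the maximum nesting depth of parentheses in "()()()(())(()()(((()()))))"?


Input: "()()()(())(()()(((()()))))"
Tracking depth:
  Position 0 '(': depth becomes 1
  Position 1 ')': depth becomes 0
  Position 2 '(': depth becomes 1
  Position 3 ')': depth becomes 0
  Position 4 '(': depth becomes 1
  Position 5 ')': depth becomes 0
  Position 6 '(': depth becomes 1
  Position 7 '(': depth becomes 2
  Position 8 ')': depth becomes 1
  Position 9 ')': depth becomes 0
  Position 10 '(': depth becomes 1
  Position 11 '(': depth becomes 2
  Position 12 ')': depth becomes 1
  Position 13 '(': depth becomes 2
  Position 14 ')': depth becomes 1
  Position 15 '(': depth becomes 2
  Position 16 '(': depth becomes 3
  Position 17 '(': depth becomes 4
  Position 18 '(': depth becomes 5
  Position 19 ')': depth becomes 4
  Position 20 '(': depth becomes 5
  Position 21 ')': depth becomes 4
  Position 22 ')': depth becomes 3
  Position 23 ')': depth becomes 2
  Position 24 ')': depth becomes 1
  Position 25 ')': depth becomes 0
Maximum depth reached: 5

5


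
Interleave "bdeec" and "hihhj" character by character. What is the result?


Interleaving "bdeec" and "hihhj":
  Position 0: 'b' from first, 'h' from second => "bh"
  Position 1: 'd' from first, 'i' from second => "di"
  Position 2: 'e' from first, 'h' from second => "eh"
  Position 3: 'e' from first, 'h' from second => "eh"
  Position 4: 'c' from first, 'j' from second => "cj"
Result: bhdiehehcj

bhdiehehcj


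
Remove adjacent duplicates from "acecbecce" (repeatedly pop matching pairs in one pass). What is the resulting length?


Input: acecbecce
Stack-based adjacent duplicate removal:
  Read 'a': push. Stack: a
  Read 'c': push. Stack: ac
  Read 'e': push. Stack: ace
  Read 'c': push. Stack: acec
  Read 'b': push. Stack: acecb
  Read 'e': push. Stack: acecbe
  Read 'c': push. Stack: acecbec
  Read 'c': matches stack top 'c' => pop. Stack: acecbe
  Read 'e': matches stack top 'e' => pop. Stack: acecb
Final stack: "acecb" (length 5)

5


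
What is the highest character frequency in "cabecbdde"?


Input: cabecbdde
Character counts:
  'a': 1
  'b': 2
  'c': 2
  'd': 2
  'e': 2
Maximum frequency: 2

2


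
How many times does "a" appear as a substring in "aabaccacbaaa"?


Searching for "a" in "aabaccacbaaa"
Scanning each position:
  Position 0: "a" => MATCH
  Position 1: "a" => MATCH
  Position 2: "b" => no
  Position 3: "a" => MATCH
  Position 4: "c" => no
  Position 5: "c" => no
  Position 6: "a" => MATCH
  Position 7: "c" => no
  Position 8: "b" => no
  Position 9: "a" => MATCH
  Position 10: "a" => MATCH
  Position 11: "a" => MATCH
Total occurrences: 7

7


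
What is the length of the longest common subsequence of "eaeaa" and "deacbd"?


LCS of "eaeaa" and "deacbd"
DP table:
           d    e    a    c    b    d
      0    0    0    0    0    0    0
  e   0    0    1    1    1    1    1
  a   0    0    1    2    2    2    2
  e   0    0    1    2    2    2    2
  a   0    0    1    2    2    2    2
  a   0    0    1    2    2    2    2
LCS length = dp[5][6] = 2

2


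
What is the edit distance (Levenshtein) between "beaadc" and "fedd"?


Computing edit distance: "beaadc" -> "fedd"
DP table:
           f    e    d    d
      0    1    2    3    4
  b   1    1    2    3    4
  e   2    2    1    2    3
  a   3    3    2    2    3
  a   4    4    3    3    3
  d   5    5    4    3    3
  c   6    6    5    4    4
Edit distance = dp[6][4] = 4

4


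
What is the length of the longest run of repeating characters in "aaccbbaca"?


Input: "aaccbbaca"
Scanning for longest run:
  Position 1 ('a'): continues run of 'a', length=2
  Position 2 ('c'): new char, reset run to 1
  Position 3 ('c'): continues run of 'c', length=2
  Position 4 ('b'): new char, reset run to 1
  Position 5 ('b'): continues run of 'b', length=2
  Position 6 ('a'): new char, reset run to 1
  Position 7 ('c'): new char, reset run to 1
  Position 8 ('a'): new char, reset run to 1
Longest run: 'a' with length 2

2


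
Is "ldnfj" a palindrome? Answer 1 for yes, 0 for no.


Input: ldnfj
Reversed: jfndl
  Compare pos 0 ('l') with pos 4 ('j'): MISMATCH
  Compare pos 1 ('d') with pos 3 ('f'): MISMATCH
Result: not a palindrome

0


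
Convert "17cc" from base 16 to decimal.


Input: "17cc" in base 16
Positional expansion:
  Digit '1' (value 1) x 16^3 = 4096
  Digit '7' (value 7) x 16^2 = 1792
  Digit 'c' (value 12) x 16^1 = 192
  Digit 'c' (value 12) x 16^0 = 12
Sum = 6092

6092


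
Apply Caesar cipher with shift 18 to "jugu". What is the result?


Caesar cipher: shift "jugu" by 18
  'j' (pos 9) + 18 = pos 1 = 'b'
  'u' (pos 20) + 18 = pos 12 = 'm'
  'g' (pos 6) + 18 = pos 24 = 'y'
  'u' (pos 20) + 18 = pos 12 = 'm'
Result: bmym

bmym


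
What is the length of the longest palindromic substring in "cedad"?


Input: "cedad"
Checking substrings for palindromes:
  [2:5] "dad" (len 3) => palindrome
Longest palindromic substring: "dad" with length 3

3


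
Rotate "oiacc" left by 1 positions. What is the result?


Input: "oiacc", rotate left by 1
First 1 characters: "o"
Remaining characters: "iacc"
Concatenate remaining + first: "iacc" + "o" = "iacco"

iacco
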